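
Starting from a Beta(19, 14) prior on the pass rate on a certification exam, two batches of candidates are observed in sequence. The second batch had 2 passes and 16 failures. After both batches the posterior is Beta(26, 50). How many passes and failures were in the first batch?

Because Beta–binomial updating is additive in the counts, the combined data contributed (α_post−α_prior, β_post−β_prior) successes and failures.
Total across both batches: 26−19=7 passes, 50−14=36 failures.
Subtract the second batch: 7−2=5 passes and 36−16=20 failures.

5 passes and 20 failures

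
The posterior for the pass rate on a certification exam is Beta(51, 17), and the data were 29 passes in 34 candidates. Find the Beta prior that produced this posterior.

Beta is conjugate to the binomial likelihood: posterior = Beta(a+s, b+f).
Subtract the data counts: 51−29=22, 17−5=12.

Beta(22, 12)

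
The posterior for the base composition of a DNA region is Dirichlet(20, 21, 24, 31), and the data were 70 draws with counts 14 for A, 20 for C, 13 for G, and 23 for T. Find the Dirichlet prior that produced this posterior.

Dirichlet(6, 1, 11, 8)

For a Dirichlet(α) prior with multinomial counts c, the posterior is Dirichlet(α + c) componentwise.
Subtract each count from the matching posterior parameter: 20−14=6, 21−20=1, 24−13=11, 31−23=8.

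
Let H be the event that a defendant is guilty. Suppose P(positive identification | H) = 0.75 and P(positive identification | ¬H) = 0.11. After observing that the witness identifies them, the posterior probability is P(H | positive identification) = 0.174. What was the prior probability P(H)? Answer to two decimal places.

In odds form, posterior odds = prior odds × likelihood ratio, so prior odds = posterior odds ÷ LR.
Posterior odds = 0.174/(1−0.174) = 0.2107. LR = 0.75/0.11 = 6.8182.
Prior odds = 0.2107/6.8182 = 0.0309, so P(H) = 0.0309/(1+0.0309) ≈ 0.03.

P(H) = 0.03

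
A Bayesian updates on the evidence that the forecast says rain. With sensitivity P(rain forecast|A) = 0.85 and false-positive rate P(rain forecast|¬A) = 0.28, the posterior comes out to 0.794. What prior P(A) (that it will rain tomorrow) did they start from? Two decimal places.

In odds form, posterior odds = prior odds × likelihood ratio, so prior odds = posterior odds ÷ LR.
Posterior odds = 0.794/(1−0.794) = 3.8544. LR = 0.85/0.28 = 3.0357.
Prior odds = 3.8544/3.0357 = 1.2697, so P(A) = 1.2697/(1+1.2697) ≈ 0.56.

P(A) = 0.56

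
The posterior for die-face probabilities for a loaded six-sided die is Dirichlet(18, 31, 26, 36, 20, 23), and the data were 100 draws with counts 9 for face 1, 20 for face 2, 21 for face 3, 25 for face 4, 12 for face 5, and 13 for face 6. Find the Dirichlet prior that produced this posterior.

Dirichlet(9, 11, 5, 11, 8, 10)

For a Dirichlet(α) prior with multinomial counts c, the posterior is Dirichlet(α + c) componentwise.
Subtract each count from the matching posterior parameter: 18−9=9, 31−20=11, 26−21=5, 36−25=11, 20−12=8, 23−13=10.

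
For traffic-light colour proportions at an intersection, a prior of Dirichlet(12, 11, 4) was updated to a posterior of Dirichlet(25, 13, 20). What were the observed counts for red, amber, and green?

counts (13, 2, 16)

For a Dirichlet(α) prior with multinomial counts c, the posterior is Dirichlet(α + c) componentwise.
Counts are posterior − prior componentwise: 25−12=13, 13−11=2, 20−4=16.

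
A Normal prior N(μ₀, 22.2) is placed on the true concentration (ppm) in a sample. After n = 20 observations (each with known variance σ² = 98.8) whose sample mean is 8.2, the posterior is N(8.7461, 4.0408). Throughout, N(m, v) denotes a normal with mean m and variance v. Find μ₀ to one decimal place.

μ₀ = 11.2

The posterior mean is a precision-weighted average: μ_n = (τ₀μ₀ + τ_data·x̄)/(τ₀+τ_data), with τ₀=1/σ₀² and τ_data=n/σ².
Here τ₀ = 1/22.2 = 0.045045 and τ_data = 20/98.8 = 0.202429, so τ_n = 0.247474.
Rearranging for μ₀: μ₀ = (μ_n·τ_n − τ_data·x̄)/τ₀ = (8.7461·0.247474 − 0.202429·8.2) / 0.045045 = 0.504515/0.045045 ≈ 11.2.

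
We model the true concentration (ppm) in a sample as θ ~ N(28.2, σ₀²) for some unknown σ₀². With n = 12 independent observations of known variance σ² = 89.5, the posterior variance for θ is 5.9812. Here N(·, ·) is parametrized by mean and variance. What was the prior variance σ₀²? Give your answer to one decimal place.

σ₀² = 30.2

Posterior precision equals prior precision plus data precision: 1/σ_n² = 1/σ₀² + n/σ².
So 1/σ₀² = 1/5.9812 − 12/89.5 = 0.167191 − 0.134078 = 0.033113.
Hence σ₀² = 1/0.033113 ≈ 30.2.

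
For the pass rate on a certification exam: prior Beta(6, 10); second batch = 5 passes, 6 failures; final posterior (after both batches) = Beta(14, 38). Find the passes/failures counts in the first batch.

Sequential conjugate updates are equivalent to a single update on the pooled data, so total successes = posterior α − prior α and total failures = posterior β − prior β.
Total across both batches: 14−6=8 passes, 38−10=28 failures.
Subtract the second batch: 8−5=3 passes and 28−6=22 failures.

3 passes and 22 failures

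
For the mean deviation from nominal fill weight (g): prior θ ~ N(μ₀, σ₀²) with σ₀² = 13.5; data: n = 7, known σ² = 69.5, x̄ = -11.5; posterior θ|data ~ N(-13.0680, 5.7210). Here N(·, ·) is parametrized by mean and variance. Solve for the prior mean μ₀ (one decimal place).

With known observation variance, the Normal–Normal posterior has precision τ_n = τ₀ + n/σ² and mean μ_n = (τ₀μ₀ + (n/σ²)x̄)/τ_n.
Here τ₀ = 1/13.5 = 0.074074 and τ_data = 7/69.5 = 0.100719, so τ_n = 0.174793.
Rearranging for μ₀: μ₀ = (μ_n·τ_n − τ_data·x̄)/τ₀ = (-13.0680·0.174793 − 0.100719·-11.5) / 0.074074 = -1.125926/0.074074 ≈ -15.2.

μ₀ = -15.2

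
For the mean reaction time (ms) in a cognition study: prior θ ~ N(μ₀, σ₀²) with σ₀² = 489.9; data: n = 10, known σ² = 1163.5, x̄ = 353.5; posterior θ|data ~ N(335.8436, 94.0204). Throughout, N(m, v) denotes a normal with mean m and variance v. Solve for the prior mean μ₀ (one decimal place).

μ₀ = 261.5

With known observation variance, the Normal–Normal posterior has precision τ_n = τ₀ + n/σ² and mean μ_n = (τ₀μ₀ + (n/σ²)x̄)/τ_n.
Here τ₀ = 1/489.9 = 0.002041 and τ_data = 10/1163.5 = 0.008595, so τ_n = 0.010636.
Rearranging for μ₀: μ₀ = (μ_n·τ_n − τ_data·x̄)/τ₀ = (335.8436·0.010636 − 0.008595·353.5) / 0.002041 = 0.533700/0.002041 ≈ 261.5.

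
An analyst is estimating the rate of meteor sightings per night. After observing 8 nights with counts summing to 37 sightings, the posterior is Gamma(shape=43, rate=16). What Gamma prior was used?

Gamma–Poisson conjugacy: posterior shape = α + Σxᵢ, posterior rate = β + n.
So α = 43 − 37 = 6 and β = 16 − 8 = 8.

Gamma(shape=6, rate=8)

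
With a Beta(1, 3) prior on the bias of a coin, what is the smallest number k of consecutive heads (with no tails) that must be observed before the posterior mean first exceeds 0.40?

After k heads and 0 tails the posterior is Beta(1+k, 3), with mean (1+k)/(1+3+k).
Set (1+k)/(4+k) > 0.40 and solve: k > (0.40·4 − 1)/(1 − 0.40) = 1.000.
The smallest integer exceeding 1.000 is 2, and checking k=2: (3)/(6) = 0.5000 > 0.40.

k = 2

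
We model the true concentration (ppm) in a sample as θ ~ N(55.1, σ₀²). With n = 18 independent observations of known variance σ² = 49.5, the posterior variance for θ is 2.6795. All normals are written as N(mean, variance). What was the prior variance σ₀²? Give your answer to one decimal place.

σ₀² = 104.5

For the Normal–Normal model with known σ², precisions add: τ_n = τ₀ + n/σ².
So 1/σ₀² = 1/2.6795 − 18/49.5 = 0.373204 − 0.363636 = 0.009568.
Hence σ₀² = 1/0.009568 ≈ 104.5.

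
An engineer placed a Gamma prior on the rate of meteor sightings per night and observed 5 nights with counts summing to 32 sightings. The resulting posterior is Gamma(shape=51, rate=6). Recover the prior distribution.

Gamma–Poisson conjugacy: posterior shape = α + Σxᵢ, posterior rate = β + n.
So α = 51 − 32 = 19 and β = 6 − 5 = 1.

Gamma(shape=19, rate=1)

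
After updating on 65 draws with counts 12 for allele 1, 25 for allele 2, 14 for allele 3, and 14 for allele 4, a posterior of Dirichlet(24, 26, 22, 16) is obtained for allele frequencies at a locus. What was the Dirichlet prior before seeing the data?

Dirichlet(12, 1, 8, 2)

For a Dirichlet(α) prior with multinomial counts c, the posterior is Dirichlet(α + c) componentwise.
Subtract each count from the matching posterior parameter: 24−12=12, 26−25=1, 22−14=8, 16−14=2.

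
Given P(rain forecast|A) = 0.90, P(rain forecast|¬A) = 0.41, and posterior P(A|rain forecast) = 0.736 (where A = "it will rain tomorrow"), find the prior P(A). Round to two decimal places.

P(A) = 0.56

Bayes' rule in odds form gives O(A|E) = O(A)·[P(E|A)/P(E|¬A)], hence O(A) = O(A|E)/LR.
Posterior odds = 0.736/(1−0.736) = 2.7879. LR = 0.90/0.41 = 2.1951.
Prior odds = 2.7879/2.1951 = 1.2701, so P(A) = 1.2701/(1+1.2701) ≈ 0.56.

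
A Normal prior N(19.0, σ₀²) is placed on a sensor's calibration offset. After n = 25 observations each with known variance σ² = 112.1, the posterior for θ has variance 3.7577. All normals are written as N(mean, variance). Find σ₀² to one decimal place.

Posterior precision equals prior precision plus data precision: 1/σ_n² = 1/σ₀² + n/σ².
So 1/σ₀² = 1/3.7577 − 25/112.1 = 0.266120 − 0.223015 = 0.043105.
Hence σ₀² = 1/0.043105 ≈ 23.2.

σ₀² = 23.2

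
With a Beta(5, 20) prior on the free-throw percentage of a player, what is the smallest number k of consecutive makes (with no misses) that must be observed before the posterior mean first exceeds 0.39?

After k makes and 0 misses the posterior is Beta(5+k, 20), with mean (5+k)/(5+20+k).
Set (5+k)/(25+k) > 0.39 and solve: k > (0.39·25 − 5)/(1 − 0.39) = 7.787.
The smallest integer exceeding 7.787 is 8.

k = 8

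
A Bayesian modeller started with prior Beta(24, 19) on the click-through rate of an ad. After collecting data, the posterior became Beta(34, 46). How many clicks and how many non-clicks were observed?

10 clicks and 27 non-clicks

Under Beta–binomial conjugacy the posterior parameters are (a+s, b+f).
So s = 34 − 24 = 10 and f = 46 − 19 = 27.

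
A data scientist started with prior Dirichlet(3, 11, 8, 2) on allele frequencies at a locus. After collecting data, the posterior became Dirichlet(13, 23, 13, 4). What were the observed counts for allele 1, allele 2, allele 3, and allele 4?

counts (10, 12, 5, 2)

For a Dirichlet(α) prior with multinomial counts c, the posterior is Dirichlet(α + c) componentwise.
Counts are posterior − prior componentwise: 13−3=10, 23−11=12, 13−8=5, 4−2=2.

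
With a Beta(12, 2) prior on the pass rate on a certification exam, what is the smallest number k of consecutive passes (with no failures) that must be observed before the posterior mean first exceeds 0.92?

k = 12

After k passes and 0 failures the posterior is Beta(12+k, 2), with mean (12+k)/(12+2+k).
Set (12+k)/(14+k) > 0.92 and solve: k > (0.92·14 − 12)/(1 − 0.92) = 11.000.
The smallest integer exceeding 11.000 is 12, and checking k=12: (24)/(26) = 0.9231 > 0.92.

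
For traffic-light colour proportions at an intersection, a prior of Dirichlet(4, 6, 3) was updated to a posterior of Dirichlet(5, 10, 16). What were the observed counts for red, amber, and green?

counts (1, 4, 13)

For a Dirichlet(α) prior with multinomial counts c, the posterior is Dirichlet(α + c) componentwise.
Counts are posterior − prior componentwise: 5−4=1, 10−6=4, 16−3=13.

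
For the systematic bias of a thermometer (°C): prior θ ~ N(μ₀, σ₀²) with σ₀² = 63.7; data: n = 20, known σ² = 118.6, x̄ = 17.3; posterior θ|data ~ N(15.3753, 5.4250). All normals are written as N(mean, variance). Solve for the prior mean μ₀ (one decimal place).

μ₀ = -5.3

With known observation variance, the Normal–Normal posterior has precision τ_n = τ₀ + n/σ² and mean μ_n = (τ₀μ₀ + (n/σ²)x̄)/τ_n.
Here τ₀ = 1/63.7 = 0.015699 and τ_data = 20/118.6 = 0.168634, so τ_n = 0.184333.
Rearranging for μ₀: μ₀ = (μ_n·τ_n − τ_data·x̄)/τ₀ = (15.3753·0.184333 − 0.168634·17.3) / 0.015699 = -0.083193/0.015699 ≈ -5.3.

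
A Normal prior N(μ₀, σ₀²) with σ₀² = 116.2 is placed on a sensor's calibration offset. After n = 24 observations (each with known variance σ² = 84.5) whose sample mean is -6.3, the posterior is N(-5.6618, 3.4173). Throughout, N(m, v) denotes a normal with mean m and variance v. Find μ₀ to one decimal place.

μ₀ = 15.4

The posterior mean is a precision-weighted average: μ_n = (τ₀μ₀ + τ_data·x̄)/(τ₀+τ_data), with τ₀=1/σ₀² and τ_data=n/σ².
Here τ₀ = 1/116.2 = 0.008606 and τ_data = 24/84.5 = 0.284024, so τ_n = 0.292630.
Rearranging for μ₀: μ₀ = (μ_n·τ_n − τ_data·x̄)/τ₀ = (-5.6618·0.292630 − 0.284024·-6.3) / 0.008606 = 0.132539/0.008606 ≈ 15.4.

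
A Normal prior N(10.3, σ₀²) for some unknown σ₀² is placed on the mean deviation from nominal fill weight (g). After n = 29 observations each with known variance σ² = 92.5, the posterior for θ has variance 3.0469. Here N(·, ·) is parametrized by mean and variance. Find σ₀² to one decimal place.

σ₀² = 68.1

Posterior precision equals prior precision plus data precision: 1/σ_n² = 1/σ₀² + n/σ².
So 1/σ₀² = 1/3.0469 − 29/92.5 = 0.328202 − 0.313514 = 0.014688.
Hence σ₀² = 1/0.014688 ≈ 68.1.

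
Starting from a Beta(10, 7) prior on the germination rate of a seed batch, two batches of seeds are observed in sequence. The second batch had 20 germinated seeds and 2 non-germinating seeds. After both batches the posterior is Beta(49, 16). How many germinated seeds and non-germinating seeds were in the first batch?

19 germinated seeds and 7 non-germinating seeds

Sequential conjugate updates are equivalent to a single update on the pooled data, so total successes = posterior α − prior α and total failures = posterior β − prior β.
Total across both batches: 49−10=39 germinated seeds, 16−7=9 non-germinating seeds.
Subtract the second batch: 39−20=19 germinated seeds and 9−2=7 non-germinating seeds.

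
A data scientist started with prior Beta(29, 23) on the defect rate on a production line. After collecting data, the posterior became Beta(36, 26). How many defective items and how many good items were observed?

A Beta(α, β) prior with s successes and f failures in binomial data gives a Beta(α+s, β+f) posterior.
Match parameters: s=36−29=7, f=26−23=3.

7 defective items and 3 good items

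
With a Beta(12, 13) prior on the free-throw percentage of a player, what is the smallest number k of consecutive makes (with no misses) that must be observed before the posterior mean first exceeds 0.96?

k = 301

After k makes and 0 misses the posterior is Beta(12+k, 13), with mean (12+k)/(12+13+k).
Set (12+k)/(25+k) > 0.96 and solve: k > (0.96·25 − 12)/(1 − 0.96) = 300.000.
The smallest integer exceeding 300.000 is 301, and checking k=301: (313)/(326) = 0.9601 > 0.96.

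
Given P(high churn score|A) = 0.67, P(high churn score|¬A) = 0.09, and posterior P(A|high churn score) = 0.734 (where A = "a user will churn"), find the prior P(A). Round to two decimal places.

P(A) = 0.27

Bayes' rule in odds form gives O(A|E) = O(A)·[P(E|A)/P(E|¬A)], hence O(A) = O(A|E)/LR.
Posterior odds = 0.734/(1−0.734) = 2.7594. LR = 0.67/0.09 = 7.4444.
Prior odds = 2.7594/7.4444 = 0.3707, so P(A) = 0.3707/(1+0.3707) ≈ 0.27.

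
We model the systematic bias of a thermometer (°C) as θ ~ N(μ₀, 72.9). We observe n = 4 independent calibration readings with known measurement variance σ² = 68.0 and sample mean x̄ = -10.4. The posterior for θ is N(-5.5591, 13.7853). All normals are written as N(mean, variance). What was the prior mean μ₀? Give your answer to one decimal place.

With known observation variance, the Normal–Normal posterior has precision τ_n = τ₀ + n/σ² and mean μ_n = (τ₀μ₀ + (n/σ²)x̄)/τ_n.
Here τ₀ = 1/72.9 = 0.013717 and τ_data = 4/68.0 = 0.058824, so τ_n = 0.072541.
Rearranging for μ₀: μ₀ = (μ_n·τ_n − τ_data·x̄)/τ₀ = (-5.5591·0.072541 − 0.058824·-10.4) / 0.013717 = 0.208507/0.013717 ≈ 15.2.

μ₀ = 15.2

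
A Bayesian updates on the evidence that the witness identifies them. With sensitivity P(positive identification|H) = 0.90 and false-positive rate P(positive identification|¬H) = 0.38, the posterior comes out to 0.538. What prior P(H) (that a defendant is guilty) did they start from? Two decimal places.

P(H) = 0.33

In odds form, posterior odds = prior odds × likelihood ratio, so prior odds = posterior odds ÷ LR.
Posterior odds = 0.538/(1−0.538) = 1.1645. LR = 0.90/0.38 = 2.3684.
Prior odds = 1.1645/2.3684 = 0.4917, so P(H) = 0.4917/(1+0.4917) ≈ 0.33.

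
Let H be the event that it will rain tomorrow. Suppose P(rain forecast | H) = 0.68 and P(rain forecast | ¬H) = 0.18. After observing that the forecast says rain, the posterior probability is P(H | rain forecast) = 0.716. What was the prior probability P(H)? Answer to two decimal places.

Bayes' rule in odds form gives O(H|E) = O(H)·[P(E|H)/P(E|¬H)], hence O(H) = O(H|E)/LR.
Posterior odds = 0.716/(1−0.716) = 2.5211. LR = 0.68/0.18 = 3.7778.
Prior odds = 2.5211/3.7778 = 0.6673, so P(H) = 0.6673/(1+0.6673) ≈ 0.40.

P(H) = 0.40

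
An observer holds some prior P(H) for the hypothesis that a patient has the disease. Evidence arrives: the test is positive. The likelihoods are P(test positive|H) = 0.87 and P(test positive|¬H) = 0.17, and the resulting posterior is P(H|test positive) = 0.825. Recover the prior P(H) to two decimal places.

P(H) = 0.48

Bayes' rule in odds form gives O(H|E) = O(H)·[P(E|H)/P(E|¬H)], hence O(H) = O(H|E)/LR.
Posterior odds = 0.825/(1−0.825) = 4.7143. LR = 0.87/0.17 = 5.1176.
Prior odds = 4.7143/5.1176 = 0.9212, so P(H) = 0.9212/(1+0.9212) ≈ 0.48.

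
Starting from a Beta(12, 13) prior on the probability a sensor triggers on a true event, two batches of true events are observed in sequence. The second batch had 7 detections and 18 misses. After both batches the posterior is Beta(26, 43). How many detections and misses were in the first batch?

Sequential conjugate updates are equivalent to a single update on the pooled data, so total successes = posterior α − prior α and total failures = posterior β − prior β.
Total across both batches: 26−12=14 detections, 43−13=30 misses.
Subtract the second batch: 14−7=7 detections and 30−18=12 misses.

7 detections and 12 misses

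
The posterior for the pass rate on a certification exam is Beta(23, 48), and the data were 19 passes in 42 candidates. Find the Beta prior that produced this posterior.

Beta(4, 25)

A Beta(α, β) prior with s successes and f failures in binomial data gives a Beta(α+s, β+f) posterior.
So α = 23 − 19 = 4 and β = 48 − 23 = 25.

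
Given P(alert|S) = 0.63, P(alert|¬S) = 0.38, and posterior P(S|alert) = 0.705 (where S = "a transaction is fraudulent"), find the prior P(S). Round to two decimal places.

Bayes' rule in odds form gives O(S|E) = O(S)·[P(E|S)/P(E|¬S)], hence O(S) = O(S|E)/LR.
Posterior odds = 0.705/(1−0.705) = 2.3898. LR = 0.63/0.38 = 1.6579.
Prior odds = 2.3898/1.6579 = 1.4415, so P(S) = 1.4415/(1+1.4415) ≈ 0.59.

P(S) = 0.59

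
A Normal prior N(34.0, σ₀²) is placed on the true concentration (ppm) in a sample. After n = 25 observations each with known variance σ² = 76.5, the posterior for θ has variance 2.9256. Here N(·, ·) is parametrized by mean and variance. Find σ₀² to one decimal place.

σ₀² = 66.6

Posterior precision equals prior precision plus data precision: 1/σ_n² = 1/σ₀² + n/σ².
So 1/σ₀² = 1/2.9256 − 25/76.5 = 0.341810 − 0.326797 = 0.015013.
Hence σ₀² = 1/0.015013 ≈ 66.6.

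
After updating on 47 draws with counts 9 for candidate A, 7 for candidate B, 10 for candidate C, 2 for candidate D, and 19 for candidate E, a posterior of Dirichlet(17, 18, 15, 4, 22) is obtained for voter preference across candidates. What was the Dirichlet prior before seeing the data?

Dirichlet(8, 11, 5, 2, 3)

For a Dirichlet(α) prior with multinomial counts c, the posterior is Dirichlet(α + c) componentwise.
Subtract each count from the matching posterior parameter: 17−9=8, 18−7=11, 15−10=5, 4−2=2, 22−19=3.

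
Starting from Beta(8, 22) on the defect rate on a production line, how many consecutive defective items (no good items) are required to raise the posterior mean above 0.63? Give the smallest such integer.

k = 30

After k defective items and 0 good items the posterior is Beta(8+k, 22), with mean (8+k)/(8+22+k).
Set (8+k)/(30+k) > 0.63 and solve: k > (0.63·30 − 8)/(1 − 0.63) = 29.459.
The smallest integer exceeding 29.459 is 30.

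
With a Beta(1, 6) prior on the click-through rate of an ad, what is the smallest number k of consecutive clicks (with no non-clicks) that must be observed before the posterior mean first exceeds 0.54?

After k clicks and 0 non-clicks the posterior is Beta(1+k, 6), with mean (1+k)/(1+6+k).
Set (1+k)/(7+k) > 0.54 and solve: k > (0.54·7 − 1)/(1 − 0.54) = 6.043.
The smallest integer exceeding 6.043 is 7, and checking k=7: (8)/(14) = 0.5714 > 0.54.

k = 7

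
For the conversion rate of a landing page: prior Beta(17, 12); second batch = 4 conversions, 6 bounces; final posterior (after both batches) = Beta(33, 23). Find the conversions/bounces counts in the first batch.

12 conversions and 5 bounces

Sequential conjugate updates are equivalent to a single update on the pooled data, so total successes = posterior α − prior α and total failures = posterior β − prior β.
Total across both batches: 33−17=16 conversions, 23−12=11 bounces.
Subtract the second batch: 16−4=12 conversions and 11−6=5 bounces.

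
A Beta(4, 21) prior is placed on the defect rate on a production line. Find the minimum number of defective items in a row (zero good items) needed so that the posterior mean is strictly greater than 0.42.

After k defective items and 0 good items the posterior is Beta(4+k, 21), with mean (4+k)/(4+21+k).
Set (4+k)/(25+k) > 0.42 and solve: k > (0.42·25 − 4)/(1 − 0.42) = 11.207.
The smallest integer exceeding 11.207 is 12, and checking k=12: (16)/(37) = 0.4324 > 0.42.

k = 12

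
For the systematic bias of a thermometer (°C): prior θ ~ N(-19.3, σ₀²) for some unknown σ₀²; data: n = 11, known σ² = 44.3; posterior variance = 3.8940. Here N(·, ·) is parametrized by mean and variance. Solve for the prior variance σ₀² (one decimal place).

σ₀² = 117.7

For the Normal–Normal model with known σ², precisions add: τ_n = τ₀ + n/σ².
So 1/σ₀² = 1/3.8940 − 11/44.3 = 0.256805 − 0.248307 = 0.008498.
Hence σ₀² = 1/0.008498 ≈ 117.7.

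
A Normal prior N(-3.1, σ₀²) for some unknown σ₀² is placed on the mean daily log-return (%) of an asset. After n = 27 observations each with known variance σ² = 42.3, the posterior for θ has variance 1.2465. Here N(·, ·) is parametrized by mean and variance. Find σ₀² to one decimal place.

For the Normal–Normal model with known σ², precisions add: τ_n = τ₀ + n/σ².
So 1/σ₀² = 1/1.2465 − 27/42.3 = 0.802246 − 0.638298 = 0.163948.
Hence σ₀² = 1/0.163948 ≈ 6.1.

σ₀² = 6.1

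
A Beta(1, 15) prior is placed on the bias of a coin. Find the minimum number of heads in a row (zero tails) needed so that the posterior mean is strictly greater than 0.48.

After k heads and 0 tails the posterior is Beta(1+k, 15), with mean (1+k)/(1+15+k).
Set (1+k)/(16+k) > 0.48 and solve: k > (0.48·16 − 1)/(1 − 0.48) = 12.846.
The smallest integer exceeding 12.846 is 13.

k = 13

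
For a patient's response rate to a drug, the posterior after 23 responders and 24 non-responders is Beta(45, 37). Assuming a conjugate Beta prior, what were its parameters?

A Beta(a, b) prior with s successes and f failures in binomial data gives a Beta(a+s, b+f) posterior.
So a = 45 − 23 = 22 and b = 37 − 24 = 13.

Beta(22, 13)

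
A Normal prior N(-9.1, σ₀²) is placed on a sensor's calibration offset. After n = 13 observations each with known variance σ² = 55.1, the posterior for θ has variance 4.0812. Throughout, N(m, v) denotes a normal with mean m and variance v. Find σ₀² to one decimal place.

Posterior precision equals prior precision plus data precision: 1/σ_n² = 1/σ₀² + n/σ².
So 1/σ₀² = 1/4.0812 − 13/55.1 = 0.245026 − 0.235935 = 0.009091.
Hence σ₀² = 1/0.009091 ≈ 110.0.

σ₀² = 110.0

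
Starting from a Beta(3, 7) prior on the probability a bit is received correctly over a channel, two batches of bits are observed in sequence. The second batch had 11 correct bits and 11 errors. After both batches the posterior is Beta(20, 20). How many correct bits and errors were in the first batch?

6 correct bits and 2 errors

Because Beta–binomial updating is additive in the counts, the combined data contributed (α_post−α_prior, β_post−β_prior) successes and failures.
Total across both batches: 20−3=17 correct bits, 20−7=13 errors.
Subtract the second batch: 17−11=6 correct bits and 13−11=2 errors.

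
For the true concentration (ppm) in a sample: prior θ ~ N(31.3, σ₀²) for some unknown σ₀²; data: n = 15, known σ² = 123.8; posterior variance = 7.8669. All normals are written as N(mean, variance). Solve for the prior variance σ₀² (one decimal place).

σ₀² = 168.0

For the Normal–Normal model with known σ², precisions add: τ_n = τ₀ + n/σ².
So 1/σ₀² = 1/7.8669 − 15/123.8 = 0.127115 − 0.121163 = 0.005952.
Hence σ₀² = 1/0.005952 ≈ 168.0.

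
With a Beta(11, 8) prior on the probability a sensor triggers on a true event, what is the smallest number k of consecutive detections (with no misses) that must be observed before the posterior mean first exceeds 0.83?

k = 29

After k detections and 0 misses the posterior is Beta(11+k, 8), with mean (11+k)/(11+8+k).
Set (11+k)/(19+k) > 0.83 and solve: k > (0.83·19 − 11)/(1 − 0.83) = 28.059.
The smallest integer exceeding 28.059 is 29.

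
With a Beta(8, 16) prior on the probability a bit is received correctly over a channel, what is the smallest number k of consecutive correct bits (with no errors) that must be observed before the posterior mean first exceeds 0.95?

After k correct bits and 0 errors the posterior is Beta(8+k, 16), with mean (8+k)/(8+16+k).
Set (8+k)/(24+k) > 0.95 and solve: k > (0.95·24 − 8)/(1 − 0.95) = 296.000.
The smallest integer exceeding 296.000 is 297, and checking k=297: (305)/(321) = 0.9502 > 0.95.

k = 297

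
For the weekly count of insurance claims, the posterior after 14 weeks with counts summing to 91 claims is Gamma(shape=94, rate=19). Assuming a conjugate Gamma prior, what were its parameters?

A Gamma(α, β) prior (rate parametrization) on a Poisson rate with n observations summing to S gives posterior Gamma(α+S, β+n).
So α = 94 − 91 = 3 and β = 19 − 14 = 5.

Gamma(shape=3, rate=5)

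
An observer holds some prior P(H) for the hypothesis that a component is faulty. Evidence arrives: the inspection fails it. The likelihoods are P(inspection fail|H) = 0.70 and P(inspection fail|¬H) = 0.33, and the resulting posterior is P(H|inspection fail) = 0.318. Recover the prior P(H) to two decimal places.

Bayes' rule in odds form gives O(H|E) = O(H)·[P(E|H)/P(E|¬H)], hence O(H) = O(H|E)/LR.
Posterior odds = 0.318/(1−0.318) = 0.4663. LR = 0.70/0.33 = 2.1212.
Prior odds = 0.4663/2.1212 = 0.2198, so P(H) = 0.2198/(1+0.2198) ≈ 0.18.

P(H) = 0.18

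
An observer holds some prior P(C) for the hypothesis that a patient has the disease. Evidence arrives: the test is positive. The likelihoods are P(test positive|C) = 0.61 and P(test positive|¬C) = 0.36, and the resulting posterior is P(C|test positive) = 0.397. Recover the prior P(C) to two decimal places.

P(C) = 0.28

In odds form, posterior odds = prior odds × likelihood ratio, so prior odds = posterior odds ÷ LR.
Posterior odds = 0.397/(1−0.397) = 0.6584. LR = 0.61/0.36 = 1.6944.
Prior odds = 0.6584/1.6944 = 0.3886, so P(C) = 0.3886/(1+0.3886) ≈ 0.28.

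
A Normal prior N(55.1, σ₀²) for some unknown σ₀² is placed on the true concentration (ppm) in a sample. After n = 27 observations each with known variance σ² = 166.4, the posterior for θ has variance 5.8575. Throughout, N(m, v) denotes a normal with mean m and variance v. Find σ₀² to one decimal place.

σ₀² = 118.2

Posterior precision equals prior precision plus data precision: 1/σ_n² = 1/σ₀² + n/σ².
So 1/σ₀² = 1/5.8575 − 27/166.4 = 0.170721 − 0.162260 = 0.008461.
Hence σ₀² = 1/0.008461 ≈ 118.2.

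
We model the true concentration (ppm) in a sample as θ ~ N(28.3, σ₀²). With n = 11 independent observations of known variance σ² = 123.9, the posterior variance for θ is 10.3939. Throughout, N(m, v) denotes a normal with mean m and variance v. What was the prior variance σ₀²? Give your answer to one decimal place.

σ₀² = 134.6

Posterior precision equals prior precision plus data precision: 1/σ_n² = 1/σ₀² + n/σ².
So 1/σ₀² = 1/10.3939 − 11/123.9 = 0.096210 − 0.088781 = 0.007429.
Hence σ₀² = 1/0.007429 ≈ 134.6.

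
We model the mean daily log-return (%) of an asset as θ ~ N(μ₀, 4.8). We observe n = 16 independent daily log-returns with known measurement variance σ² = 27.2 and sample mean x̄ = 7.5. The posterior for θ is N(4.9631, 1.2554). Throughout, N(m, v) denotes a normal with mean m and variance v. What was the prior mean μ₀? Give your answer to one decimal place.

μ₀ = -2.2

With known observation variance, the Normal–Normal posterior has precision τ_n = τ₀ + n/σ² and mean μ_n = (τ₀μ₀ + (n/σ²)x̄)/τ_n.
Here τ₀ = 1/4.8 = 0.208333 and τ_data = 16/27.2 = 0.588235, so τ_n = 0.796568.
Rearranging for μ₀: μ₀ = (μ_n·τ_n − τ_data·x̄)/τ₀ = (4.9631·0.796568 − 0.588235·7.5) / 0.208333 = -0.458316/0.208333 ≈ -2.2.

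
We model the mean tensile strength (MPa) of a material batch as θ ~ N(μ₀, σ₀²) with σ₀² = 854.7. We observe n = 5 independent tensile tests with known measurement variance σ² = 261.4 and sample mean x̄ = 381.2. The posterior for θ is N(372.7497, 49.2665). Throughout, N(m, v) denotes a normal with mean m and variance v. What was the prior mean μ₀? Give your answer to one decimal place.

μ₀ = 234.6

The posterior mean is a precision-weighted average: μ_n = (τ₀μ₀ + τ_data·x̄)/(τ₀+τ_data), with τ₀=1/σ₀² and τ_data=n/σ².
Here τ₀ = 1/854.7 = 0.001170 and τ_data = 5/261.4 = 0.019128, so τ_n = 0.020298.
Rearranging for μ₀: μ₀ = (μ_n·τ_n − τ_data·x̄)/τ₀ = (372.7497·0.020298 − 0.019128·381.2) / 0.001170 = 0.274480/0.001170 ≈ 234.6.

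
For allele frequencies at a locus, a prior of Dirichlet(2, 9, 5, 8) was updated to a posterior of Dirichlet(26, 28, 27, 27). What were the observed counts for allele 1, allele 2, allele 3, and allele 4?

For a Dirichlet(α) prior with multinomial counts c, the posterior is Dirichlet(α + c) componentwise.
Counts are posterior − prior componentwise: 26−2=24, 28−9=19, 27−5=22, 27−8=19.

counts (24, 19, 22, 19)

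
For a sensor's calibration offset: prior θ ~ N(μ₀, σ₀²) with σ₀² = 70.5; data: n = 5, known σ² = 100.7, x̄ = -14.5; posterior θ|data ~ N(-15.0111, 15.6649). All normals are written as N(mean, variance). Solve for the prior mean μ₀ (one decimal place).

The posterior mean is a precision-weighted average: μ_n = (τ₀μ₀ + τ_data·x̄)/(τ₀+τ_data), with τ₀=1/σ₀² and τ_data=n/σ².
Here τ₀ = 1/70.5 = 0.014184 and τ_data = 5/100.7 = 0.049652, so τ_n = 0.063836.
Rearranging for μ₀: μ₀ = (μ_n·τ_n − τ_data·x̄)/τ₀ = (-15.0111·0.063836 − 0.049652·-14.5) / 0.014184 = -0.238295/0.014184 ≈ -16.8.

μ₀ = -16.8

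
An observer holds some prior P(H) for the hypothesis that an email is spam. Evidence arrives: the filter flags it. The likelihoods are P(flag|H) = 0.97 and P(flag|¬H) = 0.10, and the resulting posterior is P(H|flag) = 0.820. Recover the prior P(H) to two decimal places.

P(H) = 0.32

Bayes' rule in odds form gives O(H|E) = O(H)·[P(E|H)/P(E|¬H)], hence O(H) = O(H|E)/LR.
Posterior odds = 0.820/(1−0.820) = 4.5556. LR = 0.97/0.10 = 9.7000.
Prior odds = 4.5556/9.7000 = 0.4696, so P(H) = 0.4696/(1+0.4696) ≈ 0.32.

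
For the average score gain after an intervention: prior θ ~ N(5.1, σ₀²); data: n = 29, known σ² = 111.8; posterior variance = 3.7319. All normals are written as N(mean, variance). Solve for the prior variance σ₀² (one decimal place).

σ₀² = 116.7

Posterior precision equals prior precision plus data precision: 1/σ_n² = 1/σ₀² + n/σ².
So 1/σ₀² = 1/3.7319 − 29/111.8 = 0.267960 − 0.259392 = 0.008568.
Hence σ₀² = 1/0.008568 ≈ 116.7.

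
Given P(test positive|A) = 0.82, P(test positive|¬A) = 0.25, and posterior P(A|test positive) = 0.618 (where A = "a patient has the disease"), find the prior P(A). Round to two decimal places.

In odds form, posterior odds = prior odds × likelihood ratio, so prior odds = posterior odds ÷ LR.
Posterior odds = 0.618/(1−0.618) = 1.6178. LR = 0.82/0.25 = 3.2800.
Prior odds = 1.6178/3.2800 = 0.4932, so P(A) = 0.4932/(1+0.4932) ≈ 0.33.

P(A) = 0.33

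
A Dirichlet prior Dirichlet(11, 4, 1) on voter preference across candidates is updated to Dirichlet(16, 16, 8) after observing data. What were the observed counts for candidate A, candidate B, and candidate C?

counts (5, 12, 7)

For a Dirichlet(α) prior with multinomial counts c, the posterior is Dirichlet(α + c) componentwise.
Counts are posterior − prior componentwise: 16−11=5, 16−4=12, 8−1=7.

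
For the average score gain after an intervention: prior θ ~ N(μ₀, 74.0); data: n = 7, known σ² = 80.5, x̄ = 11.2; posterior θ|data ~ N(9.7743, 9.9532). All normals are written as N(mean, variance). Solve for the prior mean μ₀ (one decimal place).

μ₀ = 0.6

With known observation variance, the Normal–Normal posterior has precision τ_n = τ₀ + n/σ² and mean μ_n = (τ₀μ₀ + (n/σ²)x̄)/τ_n.
Here τ₀ = 1/74.0 = 0.013514 and τ_data = 7/80.5 = 0.086957, so τ_n = 0.100471.
Rearranging for μ₀: μ₀ = (μ_n·τ_n − τ_data·x̄)/τ₀ = (9.7743·0.100471 − 0.086957·11.2) / 0.013514 = 0.008115/0.013514 ≈ 0.6.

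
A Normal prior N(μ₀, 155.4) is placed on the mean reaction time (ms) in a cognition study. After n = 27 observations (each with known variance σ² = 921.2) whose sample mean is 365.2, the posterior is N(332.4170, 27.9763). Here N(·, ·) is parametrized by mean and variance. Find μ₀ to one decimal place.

The posterior mean is a precision-weighted average: μ_n = (τ₀μ₀ + τ_data·x̄)/(τ₀+τ_data), with τ₀=1/σ₀² and τ_data=n/σ².
Here τ₀ = 1/155.4 = 0.006435 and τ_data = 27/921.2 = 0.029310, so τ_n = 0.035745.
Rearranging for μ₀: μ₀ = (μ_n·τ_n − τ_data·x̄)/τ₀ = (332.4170·0.035745 − 0.029310·365.2) / 0.006435 = 1.178234/0.006435 ≈ 183.1.

μ₀ = 183.1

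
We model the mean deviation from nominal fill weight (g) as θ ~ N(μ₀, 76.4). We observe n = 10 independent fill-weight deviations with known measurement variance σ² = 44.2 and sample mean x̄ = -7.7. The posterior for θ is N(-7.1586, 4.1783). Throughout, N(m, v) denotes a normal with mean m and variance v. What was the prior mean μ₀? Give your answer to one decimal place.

With known observation variance, the Normal–Normal posterior has precision τ_n = τ₀ + n/σ² and mean μ_n = (τ₀μ₀ + (n/σ²)x̄)/τ_n.
Here τ₀ = 1/76.4 = 0.013089 and τ_data = 10/44.2 = 0.226244, so τ_n = 0.239333.
Rearranging for μ₀: μ₀ = (μ_n·τ_n − τ_data·x̄)/τ₀ = (-7.1586·0.239333 − 0.226244·-7.7) / 0.013089 = 0.028790/0.013089 ≈ 2.2.

μ₀ = 2.2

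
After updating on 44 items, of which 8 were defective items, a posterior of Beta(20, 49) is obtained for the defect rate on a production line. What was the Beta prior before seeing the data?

A Beta(α, β) prior with s successes and f failures in binomial data gives a Beta(α+s, β+f) posterior.
Subtract the data counts: 20−8=12, 49−36=13.

Beta(12, 13)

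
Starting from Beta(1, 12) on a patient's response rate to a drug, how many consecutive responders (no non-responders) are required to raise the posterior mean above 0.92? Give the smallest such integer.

k = 138

After k responders and 0 non-responders the posterior is Beta(1+k, 12), with mean (1+k)/(1+12+k).
Set (1+k)/(13+k) > 0.92 and solve: k > (0.92·13 − 1)/(1 − 0.92) = 137.000.
The smallest integer exceeding 137.000 is 138.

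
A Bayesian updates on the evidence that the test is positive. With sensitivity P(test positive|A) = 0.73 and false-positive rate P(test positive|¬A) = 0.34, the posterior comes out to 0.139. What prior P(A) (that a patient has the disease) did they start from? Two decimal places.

In odds form, posterior odds = prior odds × likelihood ratio, so prior odds = posterior odds ÷ LR.
Posterior odds = 0.139/(1−0.139) = 0.1614. LR = 0.73/0.34 = 2.1471.
Prior odds = 0.1614/2.1471 = 0.0752, so P(A) = 0.0752/(1+0.0752) ≈ 0.07.

P(A) = 0.07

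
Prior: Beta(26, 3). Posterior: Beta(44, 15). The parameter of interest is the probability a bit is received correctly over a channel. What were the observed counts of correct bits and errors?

18 correct bits and 12 errors

A Beta(a, b) prior with s successes and f failures in binomial data gives a Beta(a+s, b+f) posterior.
Match parameters: s=44−26=18, f=15−3=12.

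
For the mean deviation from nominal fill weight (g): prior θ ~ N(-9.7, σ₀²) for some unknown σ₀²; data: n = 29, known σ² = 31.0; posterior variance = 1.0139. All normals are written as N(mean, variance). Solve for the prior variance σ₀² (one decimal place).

σ₀² = 19.7

For the Normal–Normal model with known σ², precisions add: τ_n = τ₀ + n/σ².
So 1/σ₀² = 1/1.0139 − 29/31.0 = 0.986291 − 0.935484 = 0.050807.
Hence σ₀² = 1/0.050807 ≈ 19.7.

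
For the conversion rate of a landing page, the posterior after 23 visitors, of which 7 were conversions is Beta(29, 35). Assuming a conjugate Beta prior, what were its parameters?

Beta(22, 19)

Beta is conjugate to the binomial likelihood: posterior = Beta(a+s, b+f).
So a = 29 − 7 = 22 and b = 35 − 16 = 19.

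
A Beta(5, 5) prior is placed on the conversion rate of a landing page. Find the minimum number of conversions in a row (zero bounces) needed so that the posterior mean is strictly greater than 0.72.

k = 8

After k conversions and 0 bounces the posterior is Beta(5+k, 5), with mean (5+k)/(5+5+k).
Set (5+k)/(10+k) > 0.72 and solve: k > (0.72·10 − 5)/(1 − 0.72) = 7.857.
The smallest integer exceeding 7.857 is 8.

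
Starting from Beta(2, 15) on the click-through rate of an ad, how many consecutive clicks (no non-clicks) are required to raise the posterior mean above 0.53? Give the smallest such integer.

k = 15

After k clicks and 0 non-clicks the posterior is Beta(2+k, 15), with mean (2+k)/(2+15+k).
Set (2+k)/(17+k) > 0.53 and solve: k > (0.53·17 − 2)/(1 − 0.53) = 14.915.
The smallest integer exceeding 14.915 is 15.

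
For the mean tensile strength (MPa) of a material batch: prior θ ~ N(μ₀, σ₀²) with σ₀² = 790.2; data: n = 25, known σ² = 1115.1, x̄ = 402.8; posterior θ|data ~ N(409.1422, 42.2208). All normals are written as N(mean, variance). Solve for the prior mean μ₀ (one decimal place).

μ₀ = 521.5

The posterior mean is a precision-weighted average: μ_n = (τ₀μ₀ + τ_data·x̄)/(τ₀+τ_data), with τ₀=1/σ₀² and τ_data=n/σ².
Here τ₀ = 1/790.2 = 0.001266 and τ_data = 25/1115.1 = 0.022420, so τ_n = 0.023686.
Rearranging for μ₀: μ₀ = (μ_n·τ_n − τ_data·x̄)/τ₀ = (409.1422·0.023686 − 0.022420·402.8) / 0.001266 = 0.660166/0.001266 ≈ 521.5.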